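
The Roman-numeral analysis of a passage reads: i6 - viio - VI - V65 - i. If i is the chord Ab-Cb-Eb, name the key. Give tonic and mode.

Ab minor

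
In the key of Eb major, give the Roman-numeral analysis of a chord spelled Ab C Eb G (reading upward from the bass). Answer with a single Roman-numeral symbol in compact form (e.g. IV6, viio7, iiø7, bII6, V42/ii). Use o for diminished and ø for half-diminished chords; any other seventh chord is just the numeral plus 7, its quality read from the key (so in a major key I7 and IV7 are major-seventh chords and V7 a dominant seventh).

IV7

The pitches Ab-C-Eb-G form a major seventh chord rooted on Ab.
Ab is scale degree 4 in Eb major, and a major seventh chord on that degree is written IV7.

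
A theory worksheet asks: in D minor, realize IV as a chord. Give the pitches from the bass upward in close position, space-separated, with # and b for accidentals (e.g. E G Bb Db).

Scale degree 4 in D minor is G; here the chord built on it is altered to a major triad. IV is the major subdominant, borrowed from the parallel major.
So the chord is G-B-D, a major triad.

G B D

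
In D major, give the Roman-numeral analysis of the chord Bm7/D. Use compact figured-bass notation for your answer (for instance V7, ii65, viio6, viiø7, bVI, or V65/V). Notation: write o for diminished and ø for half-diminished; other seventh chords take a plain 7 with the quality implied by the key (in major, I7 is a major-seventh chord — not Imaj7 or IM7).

vi65

The pitches B-D-F#-A form a minor seventh chord rooted on B.
B is scale degree 6 in D major, and a minor seventh chord on that degree is written vi7.
With D in the bass the chord is in first inversion, so the figured bass is 65.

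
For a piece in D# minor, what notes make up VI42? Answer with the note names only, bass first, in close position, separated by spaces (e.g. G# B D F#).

The numeral's case and figure indicate a major seventh chord. In D# minor its root, the sixth degree, is B.
Stacking thirds from B gives B-D#-F#-A#.
With the 42 figure the chord is in third inversion; from the bass A# upward in close position it reads A#-B-D#-F#.

A# B D# F#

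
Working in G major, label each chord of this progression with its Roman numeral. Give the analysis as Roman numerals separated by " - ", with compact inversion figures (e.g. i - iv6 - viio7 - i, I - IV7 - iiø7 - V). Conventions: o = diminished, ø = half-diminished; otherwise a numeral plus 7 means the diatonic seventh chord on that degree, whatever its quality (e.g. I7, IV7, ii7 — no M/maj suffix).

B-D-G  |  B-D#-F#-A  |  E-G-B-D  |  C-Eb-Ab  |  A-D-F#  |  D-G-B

I6 - V7/vi - vi7 - bII6 - V64 - I64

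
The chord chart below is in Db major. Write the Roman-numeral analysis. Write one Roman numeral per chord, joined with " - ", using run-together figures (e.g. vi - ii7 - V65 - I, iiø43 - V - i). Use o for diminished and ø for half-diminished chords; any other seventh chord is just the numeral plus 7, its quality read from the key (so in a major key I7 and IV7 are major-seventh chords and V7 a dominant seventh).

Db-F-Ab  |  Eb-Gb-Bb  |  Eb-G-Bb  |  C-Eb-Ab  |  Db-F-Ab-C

I - ii - V/V - V6 - I7

Db-F-Ab: root Db is the tonic; major triad there is I.
Eb-Gb-Bb: root Eb is the supertonic; minor triad there is ii.
Eb-G-Bb: a major triad on Eb, the applied dominant of V → V/V.
C-Eb-Ab: root Ab is the dominant; major triad there is V6.
Db-F-Ab-C: root Db is the tonic; major seventh chord there is I7.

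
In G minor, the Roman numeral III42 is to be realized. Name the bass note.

A

III in G minor has root Bb; the chord is Bb-D-F-A.
The figure 42 means third inversion — the seventh is in the bass.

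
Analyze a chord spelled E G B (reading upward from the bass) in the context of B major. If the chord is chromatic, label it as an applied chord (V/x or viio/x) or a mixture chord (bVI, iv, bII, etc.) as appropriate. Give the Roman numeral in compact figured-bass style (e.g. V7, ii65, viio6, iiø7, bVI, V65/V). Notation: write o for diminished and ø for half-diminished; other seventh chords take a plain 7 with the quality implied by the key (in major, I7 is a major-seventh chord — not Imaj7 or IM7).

iv

The pitches E-G-B form a minor triad rooted on E.
E is the fourth degree of B major. This is the minor subdominant, borrowed from the parallel minor.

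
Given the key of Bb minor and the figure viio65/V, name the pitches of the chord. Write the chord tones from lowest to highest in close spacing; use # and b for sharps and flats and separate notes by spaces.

G Bb Db E

viio65/V is a secondary leading-tone chord. The target V is F in Bb minor; the applied chord is rooted a semitone below, on E.
Building a fully diminished seventh chord on E gives E-G-Bb-Db.
The figured bass 65 indicates first inversion, placing the third (G) in the bass: G-Bb-Db-E.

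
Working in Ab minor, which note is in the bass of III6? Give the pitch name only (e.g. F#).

III in Ab minor has root Cb; the chord is Cb-Eb-Gb.
The figure 6 means first inversion — the third is in the bass.

Eb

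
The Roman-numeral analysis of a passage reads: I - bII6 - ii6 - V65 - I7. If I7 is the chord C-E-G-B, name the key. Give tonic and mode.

C major

The chord Cmaj7 is a major seventh chord rooted on C; its label is I7.
If C is scale degree 1 and the mode makes that degree carry a major seventh chord, the tonic is C and the mode is major.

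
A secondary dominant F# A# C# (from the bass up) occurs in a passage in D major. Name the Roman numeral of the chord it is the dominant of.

vi

The chord is a major triad on F#.
A dominant resolves down a perfect fifth: F# → B. In D major, B is scale degree 6, i.e. vi.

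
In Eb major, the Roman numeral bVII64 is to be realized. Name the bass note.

bVII in Eb major has root Db; the chord is Db-F-Ab.
The figure 64 means second inversion — the fifth is in the bass.

Ab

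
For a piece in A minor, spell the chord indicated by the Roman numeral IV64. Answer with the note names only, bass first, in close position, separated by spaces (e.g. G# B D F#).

IV64 is the major subdominant, borrowed from the parallel major. In A minor that root is D.
So the chord is D-F#-A.
The figured bass 64 indicates second inversion, placing the fifth (A) in the bass: A-D-F#.

A D F#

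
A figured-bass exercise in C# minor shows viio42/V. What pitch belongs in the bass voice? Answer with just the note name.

The applied chord viio42/V is rooted on F##: F##-A#-C#-E.
The figure 42 means third inversion — the seventh is in the bass.

E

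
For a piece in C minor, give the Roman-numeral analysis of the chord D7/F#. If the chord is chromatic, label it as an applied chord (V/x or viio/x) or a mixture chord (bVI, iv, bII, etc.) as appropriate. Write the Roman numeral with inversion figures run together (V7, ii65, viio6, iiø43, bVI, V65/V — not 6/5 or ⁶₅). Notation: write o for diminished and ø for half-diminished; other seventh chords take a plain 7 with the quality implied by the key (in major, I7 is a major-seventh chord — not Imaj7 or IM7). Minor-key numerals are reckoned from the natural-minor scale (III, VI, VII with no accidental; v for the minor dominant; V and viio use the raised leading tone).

The pitches D-F#-A-C form a dominant seventh chord rooted on D.
D is not a diatonic chord root with this quality in C minor, but it lies a perfect fifth above G (V), so the chord functions as an applied dominant of V.
With F# in the bass the chord is in first inversion, so the figured bass is 65.

V65/V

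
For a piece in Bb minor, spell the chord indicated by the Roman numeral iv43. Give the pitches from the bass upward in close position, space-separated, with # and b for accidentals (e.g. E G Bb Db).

The numeral's case and figure indicate a minor seventh chord. In Bb minor its root, the fourth degree, is Eb.
Stacking thirds from Eb gives Eb-Gb-Bb-Db.
With the 43 figure the chord is in second inversion; from the bass Bb upward in close position it reads Bb-Db-Eb-Gb.

Bb Db Eb Gb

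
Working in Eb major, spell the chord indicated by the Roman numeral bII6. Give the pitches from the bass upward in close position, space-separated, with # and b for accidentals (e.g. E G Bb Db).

Ab Cb Fb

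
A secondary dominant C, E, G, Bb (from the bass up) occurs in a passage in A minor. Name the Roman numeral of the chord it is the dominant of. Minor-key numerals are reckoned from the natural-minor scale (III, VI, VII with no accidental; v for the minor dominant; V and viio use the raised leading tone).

VI

The chord is a dominant seventh chord on C.
A dominant resolves down a perfect fifth: C → F. In A minor, F is scale degree 6, i.e. VI.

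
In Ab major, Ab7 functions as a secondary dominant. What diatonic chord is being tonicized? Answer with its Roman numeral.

The chord is a dominant seventh chord on Ab.
A dominant resolves down a perfect fifth: Ab → Db. In Ab major, Db is scale degree 4, i.e. IV.

IV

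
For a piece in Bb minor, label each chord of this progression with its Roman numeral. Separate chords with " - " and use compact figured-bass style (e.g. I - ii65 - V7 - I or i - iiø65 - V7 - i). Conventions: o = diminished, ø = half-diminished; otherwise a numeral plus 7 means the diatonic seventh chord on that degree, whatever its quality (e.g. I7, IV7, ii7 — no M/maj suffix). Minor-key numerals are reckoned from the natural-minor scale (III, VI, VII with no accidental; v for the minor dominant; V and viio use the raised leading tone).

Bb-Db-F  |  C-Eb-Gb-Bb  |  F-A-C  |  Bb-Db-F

Bb-Db-F: minor triad on Bb = scale degree 1 → i.
C-Eb-Gb-Bb has root C, degree 2 in Bb minor, so iiø7.
F-A-C: root F is the dominant; major triad there is V.
Bb-Db-F has root Bb, degree 1 in Bb minor, so i.

i - iiø7 - V - i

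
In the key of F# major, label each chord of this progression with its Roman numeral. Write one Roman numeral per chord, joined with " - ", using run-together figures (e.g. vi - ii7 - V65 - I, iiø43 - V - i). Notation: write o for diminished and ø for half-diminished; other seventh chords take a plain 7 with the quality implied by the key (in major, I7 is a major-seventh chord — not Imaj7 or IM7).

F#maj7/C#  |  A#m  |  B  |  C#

F#maj7/C#: major seventh chord on F# = scale degree 1 → I43.
A#m: minor triad on A# = scale degree 3 → iii.
B: major triad on B = scale degree 4 → IV.
C#: major triad on C# = scale degree 5 → V.

I43 - iii - IV - V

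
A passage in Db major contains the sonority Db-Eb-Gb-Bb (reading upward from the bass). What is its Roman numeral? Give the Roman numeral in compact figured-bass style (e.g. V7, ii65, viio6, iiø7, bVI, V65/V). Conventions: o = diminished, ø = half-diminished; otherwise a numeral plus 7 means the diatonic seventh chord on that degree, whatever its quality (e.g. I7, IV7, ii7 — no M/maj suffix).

The pitches Eb-Gb-Bb-Db form a minor seventh chord rooted on Eb.
In Db major, Eb is the supertonic; the diatonic minor seventh chord there is ii7.
With Db in the bass the chord is in third inversion, so the figured bass is 42.

ii42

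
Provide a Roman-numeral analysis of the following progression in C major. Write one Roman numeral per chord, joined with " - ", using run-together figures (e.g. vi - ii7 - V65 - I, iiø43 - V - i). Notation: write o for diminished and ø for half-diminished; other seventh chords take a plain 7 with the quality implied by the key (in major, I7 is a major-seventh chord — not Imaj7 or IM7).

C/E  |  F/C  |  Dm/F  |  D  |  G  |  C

I6 - IV64 - ii6 - V/V - V - I

C/E: root C is the tonic; major triad there is I6.
F/C: root F is the subdominant; major triad there is IV64.
Dm/F has root D, degree 2 in C major, so ii6.
D: chromatic; D is V of V, so V/V.
G has root G, degree 5 in C major, so V.
C: major triad on C = scale degree 1 → I.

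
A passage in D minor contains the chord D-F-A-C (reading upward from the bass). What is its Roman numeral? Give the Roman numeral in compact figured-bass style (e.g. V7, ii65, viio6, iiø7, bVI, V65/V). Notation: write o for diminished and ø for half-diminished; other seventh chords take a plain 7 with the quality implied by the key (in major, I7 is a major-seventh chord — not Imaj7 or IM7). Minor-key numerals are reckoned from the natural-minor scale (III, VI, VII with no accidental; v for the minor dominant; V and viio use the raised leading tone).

i7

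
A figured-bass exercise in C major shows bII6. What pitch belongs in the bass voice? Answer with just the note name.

bII in C major has root Db; the chord is Db-F-Ab.
The figure 6 means first inversion — the third is in the bass.

F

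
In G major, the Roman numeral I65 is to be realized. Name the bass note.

B

I in G major has root G; the chord is G-B-D-F#.
The figure 65 means first inversion — the third is in the bass.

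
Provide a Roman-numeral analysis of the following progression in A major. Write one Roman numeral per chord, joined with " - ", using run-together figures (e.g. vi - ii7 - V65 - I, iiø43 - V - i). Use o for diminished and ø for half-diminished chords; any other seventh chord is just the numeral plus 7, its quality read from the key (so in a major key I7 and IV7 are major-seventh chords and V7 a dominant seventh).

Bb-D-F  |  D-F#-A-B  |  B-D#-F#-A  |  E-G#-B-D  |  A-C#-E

Bb-D-F: major triad on Bb — chromatic; Bb is the lowered second degree, so this is the Neapolitan chord, bII.
D-F#-A-B: root B is the supertonic; minor seventh chord there is ii65.
B-D#-F#-A: a dominant seventh chord on B, the applied dominant of V → V7/V.
E-G#-B-D: root E is the dominant; dominant seventh chord there is V7.
A-C#-E has root A, degree 1 in A major, so I.

bII - ii65 - V7/V - V7 - I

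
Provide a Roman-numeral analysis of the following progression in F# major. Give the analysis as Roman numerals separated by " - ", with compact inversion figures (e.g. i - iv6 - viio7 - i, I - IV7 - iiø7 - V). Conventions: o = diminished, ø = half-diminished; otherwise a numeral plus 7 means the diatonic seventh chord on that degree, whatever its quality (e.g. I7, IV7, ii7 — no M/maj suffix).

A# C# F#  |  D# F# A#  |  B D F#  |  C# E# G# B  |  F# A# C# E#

I6 - vi - iv - V7 - I7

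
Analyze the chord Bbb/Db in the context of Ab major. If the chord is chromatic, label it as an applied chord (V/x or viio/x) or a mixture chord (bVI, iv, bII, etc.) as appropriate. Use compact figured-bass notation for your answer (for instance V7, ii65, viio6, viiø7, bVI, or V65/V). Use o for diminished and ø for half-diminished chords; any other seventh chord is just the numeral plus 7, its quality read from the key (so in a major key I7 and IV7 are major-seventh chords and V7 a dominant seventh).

bII6

The pitches Bbb-Db-Fb form a major triad rooted on Bbb.
Bbb is the lowered second degree of Ab major (diatonic 2 would be Bb). This is the Neapolitan sixth — a major triad on the lowered second degree, here in its customary first inversion.
With Db in the bass the chord is in first inversion, so the figured bass is 6.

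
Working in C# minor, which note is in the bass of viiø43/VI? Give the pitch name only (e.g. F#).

D

The applied chord viiø43/VI is rooted on G#: G#-B-D-F#.
The figure 43 means second inversion — the fifth is in the bass.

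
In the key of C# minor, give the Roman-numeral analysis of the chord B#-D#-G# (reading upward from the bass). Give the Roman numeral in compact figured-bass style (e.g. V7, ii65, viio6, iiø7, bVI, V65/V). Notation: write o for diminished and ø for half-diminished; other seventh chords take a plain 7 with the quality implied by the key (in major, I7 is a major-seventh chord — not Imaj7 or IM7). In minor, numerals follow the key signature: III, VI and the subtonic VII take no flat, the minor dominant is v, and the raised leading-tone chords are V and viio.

The pitches G#-B#-D# form a major triad rooted on G#.
In C# minor, G# is the dominant; the diatonic major triad there is V.
With B# in the bass the chord is in first inversion, so the figured bass is 6.

V6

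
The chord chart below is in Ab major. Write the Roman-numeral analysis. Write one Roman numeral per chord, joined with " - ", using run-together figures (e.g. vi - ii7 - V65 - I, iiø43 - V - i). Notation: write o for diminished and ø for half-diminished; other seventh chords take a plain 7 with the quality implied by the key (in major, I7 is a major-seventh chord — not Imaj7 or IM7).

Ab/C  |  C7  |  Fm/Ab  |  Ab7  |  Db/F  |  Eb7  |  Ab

I6 - V7/vi - vi6 - V7/IV - IV6 - V7 - I

Ab/C: root Ab is the tonic; major triad there is I6.
C7: chromatic; C is V of vi, so V7/vi.
Fm/Ab: root F is the submediant; minor triad there is vi6.
Ab7: chromatic; Ab is V of IV, so V7/IV.
Db/F has root Db, degree 4 in Ab major, so IV6.
Eb7: root Eb is the dominant; dominant seventh chord there is V7.
Ab has root Ab, degree 1 in Ab major, so I.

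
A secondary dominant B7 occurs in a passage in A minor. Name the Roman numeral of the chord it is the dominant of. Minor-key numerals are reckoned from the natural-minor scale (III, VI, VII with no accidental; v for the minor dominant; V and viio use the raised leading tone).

V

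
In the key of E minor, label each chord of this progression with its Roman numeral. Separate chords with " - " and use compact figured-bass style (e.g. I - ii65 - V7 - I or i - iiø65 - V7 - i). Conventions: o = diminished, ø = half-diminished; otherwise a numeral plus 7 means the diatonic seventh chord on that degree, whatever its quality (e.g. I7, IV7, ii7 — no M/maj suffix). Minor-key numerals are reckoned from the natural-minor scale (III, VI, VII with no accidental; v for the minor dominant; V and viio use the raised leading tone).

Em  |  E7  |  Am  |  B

i - V7/iv - iv - V

Em: minor triad on E = scale degree 1 → i.
E7: chromatic; E is V of iv, so V7/iv.
Am has root A, degree 4 in E minor, so iv.
B: major triad on B = scale degree 5 → V.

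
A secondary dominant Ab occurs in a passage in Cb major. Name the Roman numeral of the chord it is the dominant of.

ii

The chord is a major triad on Ab.
A dominant resolves down a perfect fifth: Ab → Db. In Cb major, Db is scale degree 2, i.e. ii.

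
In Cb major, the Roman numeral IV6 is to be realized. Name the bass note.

IV in Cb major has root Fb; the chord is Fb-Ab-Cb.
The figure 6 means first inversion — the third is in the bass.

Ab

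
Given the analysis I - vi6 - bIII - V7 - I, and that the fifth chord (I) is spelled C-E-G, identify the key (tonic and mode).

I is given as C-E-G — a major triad with root C.
If C is scale degree 1 and the mode makes that degree carry a major triad, the tonic is C and the mode is major.

C major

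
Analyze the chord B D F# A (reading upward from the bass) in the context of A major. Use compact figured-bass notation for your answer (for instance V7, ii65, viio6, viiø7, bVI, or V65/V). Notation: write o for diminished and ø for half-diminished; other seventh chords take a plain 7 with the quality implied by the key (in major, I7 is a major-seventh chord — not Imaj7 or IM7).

ii7

The pitches B-D-F#-A form a minor seventh chord rooted on B.
B is scale degree 2 in A major, and a minor seventh chord on that degree is written ii7.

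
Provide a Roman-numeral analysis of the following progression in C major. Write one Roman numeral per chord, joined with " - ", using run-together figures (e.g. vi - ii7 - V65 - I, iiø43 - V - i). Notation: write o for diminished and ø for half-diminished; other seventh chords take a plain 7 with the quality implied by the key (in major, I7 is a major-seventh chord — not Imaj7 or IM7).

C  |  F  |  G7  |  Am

I - IV - V7 - vi

C: root C is the tonic; major triad there is I.
F: root F is the subdominant; major triad there is IV.
G7 has root G, degree 5 in C major, so V7.
Am has root A, degree 6 in C major, so vi.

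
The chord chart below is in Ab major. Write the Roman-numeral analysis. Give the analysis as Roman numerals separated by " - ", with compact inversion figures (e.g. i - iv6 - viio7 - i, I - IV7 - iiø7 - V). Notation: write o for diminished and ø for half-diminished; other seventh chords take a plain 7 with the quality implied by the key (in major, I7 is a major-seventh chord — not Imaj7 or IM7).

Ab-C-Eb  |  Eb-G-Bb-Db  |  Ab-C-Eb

I - V7 - I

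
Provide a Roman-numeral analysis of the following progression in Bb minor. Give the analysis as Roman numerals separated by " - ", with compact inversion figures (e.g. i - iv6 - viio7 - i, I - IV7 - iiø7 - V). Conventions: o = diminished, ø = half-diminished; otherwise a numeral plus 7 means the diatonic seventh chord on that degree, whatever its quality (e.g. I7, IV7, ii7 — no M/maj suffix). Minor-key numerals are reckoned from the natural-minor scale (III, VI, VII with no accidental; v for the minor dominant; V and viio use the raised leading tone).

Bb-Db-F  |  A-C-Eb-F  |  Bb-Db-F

i - V65 - i

Bb-Db-F has root Bb, degree 1 in Bb minor, so i.
A-C-Eb-F: root F is the dominant; dominant seventh chord there is V65.
Bb-Db-F: minor triad on Bb = scale degree 1 → i.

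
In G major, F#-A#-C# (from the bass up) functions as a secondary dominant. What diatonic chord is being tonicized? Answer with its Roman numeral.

iii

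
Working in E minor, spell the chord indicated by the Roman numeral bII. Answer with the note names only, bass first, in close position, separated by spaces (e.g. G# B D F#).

bII is the Neapolitan chord — a major triad on the lowered second degree. In E minor that root is F.
So the chord is F-A-C, a major triad.

F A C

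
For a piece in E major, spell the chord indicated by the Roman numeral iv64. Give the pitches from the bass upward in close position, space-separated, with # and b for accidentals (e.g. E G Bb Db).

Scale degree 4 in E major is A; here the chord built on it is altered to a minor triad. iv64 is the minor subdominant, borrowed from the parallel minor.
So the chord is A-C-E.
With the 64 figure the chord is in second inversion; from the bass E upward in close position it reads E-A-C.

E A C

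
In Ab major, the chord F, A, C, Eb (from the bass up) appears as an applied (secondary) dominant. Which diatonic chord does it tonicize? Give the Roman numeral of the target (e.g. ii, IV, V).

The chord is a dominant seventh chord on F.
A dominant resolves down a perfect fifth: F → Bb. In Ab major, Bb is scale degree 2, i.e. ii.

ii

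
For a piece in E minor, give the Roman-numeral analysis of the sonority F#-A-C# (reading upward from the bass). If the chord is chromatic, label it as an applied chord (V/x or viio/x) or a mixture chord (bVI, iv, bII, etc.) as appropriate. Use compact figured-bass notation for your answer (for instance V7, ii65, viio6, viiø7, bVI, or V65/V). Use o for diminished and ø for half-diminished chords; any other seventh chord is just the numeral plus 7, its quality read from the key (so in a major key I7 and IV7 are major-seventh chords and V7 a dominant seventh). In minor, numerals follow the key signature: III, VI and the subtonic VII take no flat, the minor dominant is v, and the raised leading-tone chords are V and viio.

The pitches F#-A-C# form a minor triad rooted on F#.
F# is the second degree of E minor. This is the minor supertonic, borrowed from the parallel major (the Dorian ii).

ii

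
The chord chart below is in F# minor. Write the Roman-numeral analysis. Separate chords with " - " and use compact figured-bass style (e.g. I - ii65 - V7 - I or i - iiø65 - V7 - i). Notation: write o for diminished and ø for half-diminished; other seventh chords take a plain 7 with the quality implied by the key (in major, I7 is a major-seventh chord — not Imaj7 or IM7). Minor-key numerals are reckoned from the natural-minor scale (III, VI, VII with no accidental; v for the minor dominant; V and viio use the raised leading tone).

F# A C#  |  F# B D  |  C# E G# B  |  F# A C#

F#-A-C#: root F# is the tonic; minor triad there is i.
F#-B-D has root B, degree 4 in F# minor, so iv64.
C#-E-G#-B: root C# is the dominant; minor seventh chord there is v7.
F#-A-C# has root F#, degree 1 in F# minor, so i.

i - iv64 - v7 - i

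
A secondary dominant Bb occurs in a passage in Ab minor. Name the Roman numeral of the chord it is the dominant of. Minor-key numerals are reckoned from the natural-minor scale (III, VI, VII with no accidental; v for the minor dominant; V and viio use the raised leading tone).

The chord is a major triad on Bb.
A dominant resolves down a perfect fifth: Bb → Eb. In Ab minor, Eb is scale degree 5, i.e. V.

V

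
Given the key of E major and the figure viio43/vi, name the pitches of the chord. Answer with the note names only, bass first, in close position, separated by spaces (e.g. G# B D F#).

viio43/vi is a secondary leading-tone chord. The target vi is C# in E major; the applied chord is rooted a semitone below, on B#.
Building a fully diminished seventh chord on B# gives B#-D#-F#-A.
The figured bass 43 indicates second inversion, placing the fifth (F#) in the bass: F#-A-B#-D#.

F# A B# D#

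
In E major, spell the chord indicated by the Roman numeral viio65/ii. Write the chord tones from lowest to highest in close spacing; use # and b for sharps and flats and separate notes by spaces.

G# B D E#

viio65/ii is a secondary leading-tone chord. The target ii is F# in E major; the applied chord is rooted a semitone below, on E#.
Building a fully diminished seventh chord on E# gives E#-G#-B-D.
With the 65 figure the chord is in first inversion; from the bass G# upward in close position it reads G#-B-D-E#.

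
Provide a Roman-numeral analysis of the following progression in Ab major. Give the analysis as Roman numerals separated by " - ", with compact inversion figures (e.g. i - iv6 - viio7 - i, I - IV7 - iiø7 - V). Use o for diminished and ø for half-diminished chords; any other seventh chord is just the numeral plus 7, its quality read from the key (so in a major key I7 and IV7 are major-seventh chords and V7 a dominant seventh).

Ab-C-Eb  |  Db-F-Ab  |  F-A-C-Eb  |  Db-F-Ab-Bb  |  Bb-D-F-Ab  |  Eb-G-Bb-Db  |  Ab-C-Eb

Ab-C-Eb: major triad on Ab = scale degree 1 → I.
Db-F-Ab: root Db is the subdominant; major triad there is IV.
F-A-C-Eb: a dominant seventh chord on F, the applied dominant of ii → V7/ii.
Db-F-Ab-Bb: root Bb is the supertonic; minor seventh chord there is ii65.
Bb-D-F-Ab: chromatic; Bb is V of V, so V7/V.
Eb-G-Bb-Db has root Eb, degree 5 in Ab major, so V7.
Ab-C-Eb: root Ab is the tonic; major triad there is I.

I - IV - V7/ii - ii65 - V7/V - V7 - I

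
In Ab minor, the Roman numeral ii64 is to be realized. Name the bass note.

ii in Ab minor has root Bb; the chord is Bb-Db-F.
The figure 64 means second inversion — the fifth is in the bass.

F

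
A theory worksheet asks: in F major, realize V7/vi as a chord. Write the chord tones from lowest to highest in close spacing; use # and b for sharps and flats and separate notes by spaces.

A C# E G

V7/vi is a secondary dominant — the dominant seventh of vi. vi in F major is D, so the applied chord's root is A, a perfect fifth above.
Building a dominant seventh chord on A gives A-C#-E-G.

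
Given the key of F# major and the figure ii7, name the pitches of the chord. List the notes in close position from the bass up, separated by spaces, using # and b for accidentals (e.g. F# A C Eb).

The numeral's case and figure indicate a minor seventh chord. In F# major its root, the second degree, is G#.
That chord is spelled G#-B-D#-F#.

G# B D# F#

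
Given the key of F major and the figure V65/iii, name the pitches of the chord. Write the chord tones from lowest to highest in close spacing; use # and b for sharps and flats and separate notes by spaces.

V65/iii is a secondary dominant — the dominant seventh of iii. iii in F major is A, so the applied chord's root is E, a perfect fifth above.
Building a dominant seventh chord on E gives E-G#-B-D.
The figured bass 65 indicates first inversion, placing the third (G#) in the bass: G#-B-D-E.

G# B D E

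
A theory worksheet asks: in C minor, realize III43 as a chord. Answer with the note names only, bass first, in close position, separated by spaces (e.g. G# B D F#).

Bb D Eb G

In C minor, the third degree is Eb, and the diatonic chord built there is a major seventh chord.
That chord is spelled Eb-G-Bb-D.
The figured bass 43 indicates second inversion, placing the fifth (Bb) in the bass: Bb-D-Eb-G.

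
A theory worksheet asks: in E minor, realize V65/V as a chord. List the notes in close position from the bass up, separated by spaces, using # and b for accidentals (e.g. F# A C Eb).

A# C# E F#

V65/V is a secondary dominant — the dominant seventh of V. V in E minor is B, so the applied chord's root is F#, a perfect fifth above.
Building a dominant seventh chord on F# gives F#-A#-C#-E.
The figured bass 65 indicates first inversion, placing the third (A#) in the bass: A#-C#-E-F#.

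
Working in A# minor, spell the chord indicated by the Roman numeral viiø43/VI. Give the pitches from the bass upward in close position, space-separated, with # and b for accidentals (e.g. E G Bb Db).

viiø43/VI is a secondary leading-tone chord. The target VI is F# in A# minor; the applied chord is rooted a semitone below, on E#.
Building a half-diminished seventh chord on E# gives E#-G#-B-D#.
With the 43 figure the chord is in second inversion; from the bass B upward in close position it reads B-D#-E#-G#.

B D# E# G#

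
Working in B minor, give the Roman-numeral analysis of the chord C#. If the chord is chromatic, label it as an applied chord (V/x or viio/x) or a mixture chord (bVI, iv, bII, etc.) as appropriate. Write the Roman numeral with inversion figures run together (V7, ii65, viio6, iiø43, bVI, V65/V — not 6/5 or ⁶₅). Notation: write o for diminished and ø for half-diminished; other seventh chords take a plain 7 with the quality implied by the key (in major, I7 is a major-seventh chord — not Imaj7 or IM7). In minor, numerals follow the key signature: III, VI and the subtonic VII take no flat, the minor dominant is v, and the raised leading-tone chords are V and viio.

V/V

Stacked in thirds the chord is C#-E#-G#: a major triad on C#.
C# is not a diatonic chord root with this quality in B minor, but it lies a perfect fifth above F# (V), so the chord functions as an applied dominant of V.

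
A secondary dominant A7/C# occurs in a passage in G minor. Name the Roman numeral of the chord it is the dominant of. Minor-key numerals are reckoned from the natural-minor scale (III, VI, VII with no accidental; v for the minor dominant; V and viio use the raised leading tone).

V

The chord is a dominant seventh chord on A.
A dominant resolves down a perfect fifth: A → D. In G minor, D is scale degree 5, i.e. V.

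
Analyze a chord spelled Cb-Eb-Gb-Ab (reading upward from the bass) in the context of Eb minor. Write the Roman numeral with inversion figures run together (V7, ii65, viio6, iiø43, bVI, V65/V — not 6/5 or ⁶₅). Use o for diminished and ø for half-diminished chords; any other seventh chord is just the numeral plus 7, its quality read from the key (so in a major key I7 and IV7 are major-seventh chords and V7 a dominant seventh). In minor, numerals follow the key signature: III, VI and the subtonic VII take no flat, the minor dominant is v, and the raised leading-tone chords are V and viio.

The pitches Ab-Cb-Eb-Gb form a minor seventh chord rooted on Ab.
In Eb minor, Ab is the subdominant; the diatonic minor seventh chord there is iv7.
With Cb in the bass the chord is in first inversion, so the figured bass is 65.

iv65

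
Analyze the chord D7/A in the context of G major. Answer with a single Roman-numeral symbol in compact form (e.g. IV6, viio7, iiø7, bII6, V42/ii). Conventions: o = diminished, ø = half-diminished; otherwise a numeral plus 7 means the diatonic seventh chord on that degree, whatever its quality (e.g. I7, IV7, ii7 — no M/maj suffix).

V43

The pitches D-F#-A-C form a dominant seventh chord rooted on D.
In G major, D is the dominant; the diatonic dominant seventh chord there is V7.
With A in the bass the chord is in second inversion, so the figured bass is 43.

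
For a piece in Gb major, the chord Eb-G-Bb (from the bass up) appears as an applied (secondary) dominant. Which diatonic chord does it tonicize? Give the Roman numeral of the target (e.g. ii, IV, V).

ii

The chord is a major triad on Eb.
A dominant resolves down a perfect fifth: Eb → Ab. In Gb major, Ab is scale degree 2, i.e. ii.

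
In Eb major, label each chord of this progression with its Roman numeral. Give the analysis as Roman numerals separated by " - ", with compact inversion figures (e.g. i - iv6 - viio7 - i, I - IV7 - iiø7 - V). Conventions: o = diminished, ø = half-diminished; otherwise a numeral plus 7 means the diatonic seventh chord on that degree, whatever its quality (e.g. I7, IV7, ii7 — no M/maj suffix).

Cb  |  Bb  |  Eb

bVI - V - I

Cb is non-diatonic — bVI, a mixture chord from Eb minor.
Bb has root Bb, degree 5 in Eb major, so V.
Eb: root Eb is the tonic; major triad there is I.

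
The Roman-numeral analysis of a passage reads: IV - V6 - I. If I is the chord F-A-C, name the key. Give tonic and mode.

I is given as F-A-C — a major triad with root F.
If F is scale degree 1 and the mode makes that degree carry a major triad, the tonic is F and the mode is major.

F major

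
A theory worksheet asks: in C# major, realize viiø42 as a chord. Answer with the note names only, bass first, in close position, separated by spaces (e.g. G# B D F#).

In C# major, scale degree 7 is B#, and the diatonic chord built there is a half-diminished seventh chord.
That chord is spelled B#-D#-F#-A#.
The figured bass 42 indicates third inversion, placing the seventh (A#) in the bass: A#-B#-D#-F#.

A# B# D# F#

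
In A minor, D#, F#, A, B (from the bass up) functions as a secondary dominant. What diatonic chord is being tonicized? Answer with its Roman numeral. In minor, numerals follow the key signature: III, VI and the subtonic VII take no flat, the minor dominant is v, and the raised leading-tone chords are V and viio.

V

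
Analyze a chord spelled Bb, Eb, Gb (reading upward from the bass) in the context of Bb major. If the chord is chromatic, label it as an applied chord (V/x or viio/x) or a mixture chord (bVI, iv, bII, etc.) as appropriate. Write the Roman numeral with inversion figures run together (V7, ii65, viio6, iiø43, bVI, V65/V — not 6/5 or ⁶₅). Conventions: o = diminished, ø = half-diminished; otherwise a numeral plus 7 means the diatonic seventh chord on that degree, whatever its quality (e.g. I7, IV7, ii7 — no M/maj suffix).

Stacked in thirds the chord is Eb-Gb-Bb: a minor triad on Eb.
Eb is the fourth degree of Bb major. This is the minor subdominant, borrowed from the parallel minor.
With Bb in the bass the chord is in second inversion, so the figured bass is 64.

iv64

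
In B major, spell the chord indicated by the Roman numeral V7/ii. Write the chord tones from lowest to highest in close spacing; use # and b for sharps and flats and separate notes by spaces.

V7/ii is a secondary dominant — the dominant seventh of ii. ii in B major is C#, so the applied chord's root is G#, a perfect fifth above.
Building a dominant seventh chord on G# gives G#-B#-D#-F#.

G# B# D# F#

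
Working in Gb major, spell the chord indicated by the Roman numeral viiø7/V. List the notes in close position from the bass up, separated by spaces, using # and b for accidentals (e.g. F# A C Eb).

The slash marks an applied leading-tone chord: viio of V. In Gb major, V is Db, so the leading tone to it is C, a half step below.
Building a half-diminished seventh chord on C gives C-Eb-Gb-Bb.

C Eb Gb Bb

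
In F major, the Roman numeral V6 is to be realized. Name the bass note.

E

V in F major has root C; the chord is C-E-G.
The figure 6 means first inversion — the third is in the bass.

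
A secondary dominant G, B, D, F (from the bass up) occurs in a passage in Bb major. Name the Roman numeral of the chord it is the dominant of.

ii

The chord is a dominant seventh chord on G.
A dominant resolves down a perfect fifth: G → C. In Bb major, C is scale degree 2, i.e. ii.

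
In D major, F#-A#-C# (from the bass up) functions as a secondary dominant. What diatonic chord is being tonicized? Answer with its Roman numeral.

The chord is a major triad on F#.
A dominant resolves down a perfect fifth: F# → B. In D major, B is scale degree 6, i.e. vi.

vi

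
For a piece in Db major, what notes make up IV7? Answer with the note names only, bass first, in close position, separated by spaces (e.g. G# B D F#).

Gb Bb Db F

In Db major, the fourth degree is Gb, and the diatonic chord built there is a major seventh chord.
That chord is spelled Gb-Bb-Db-F.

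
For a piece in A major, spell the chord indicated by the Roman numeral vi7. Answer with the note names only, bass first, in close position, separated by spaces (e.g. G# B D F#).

F# A C# E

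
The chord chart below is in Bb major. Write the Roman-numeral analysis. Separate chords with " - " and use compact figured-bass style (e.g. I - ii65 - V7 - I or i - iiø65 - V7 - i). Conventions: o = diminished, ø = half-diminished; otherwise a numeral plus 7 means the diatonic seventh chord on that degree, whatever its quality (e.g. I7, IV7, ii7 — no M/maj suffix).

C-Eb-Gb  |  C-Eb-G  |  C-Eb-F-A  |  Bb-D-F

C-Eb-Gb is non-diatonic — iio, a mixture chord from Bb minor.
C-Eb-G: root C is the supertonic; minor triad there is ii.
C-Eb-F-A: root F is the dominant; dominant seventh chord there is V43.
Bb-D-F has root Bb, degree 1 in Bb major, so I.

iio - ii - V43 - I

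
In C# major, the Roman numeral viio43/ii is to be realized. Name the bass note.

The applied chord viio43/ii is rooted on C##: C##-E#-G#-B.
The figure 43 means second inversion — the fifth is in the bass.

G#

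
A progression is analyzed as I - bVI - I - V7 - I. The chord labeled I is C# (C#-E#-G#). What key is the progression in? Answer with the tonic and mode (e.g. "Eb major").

I is given as C#-E#-G# — a major triad with root C#.
If C# is scale degree 1 and the mode makes that degree carry a major triad, the tonic is C# and the mode is major.

C# major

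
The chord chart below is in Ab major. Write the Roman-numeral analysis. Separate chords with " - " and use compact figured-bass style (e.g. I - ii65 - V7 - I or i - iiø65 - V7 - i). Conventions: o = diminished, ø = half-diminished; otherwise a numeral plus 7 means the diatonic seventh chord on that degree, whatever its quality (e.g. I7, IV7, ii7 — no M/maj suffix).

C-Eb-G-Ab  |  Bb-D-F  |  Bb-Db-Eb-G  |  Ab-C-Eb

I65 - V/V - V43 - I

C-Eb-G-Ab: major seventh chord on Ab = scale degree 1 → I65.
Bb-D-F: a major triad on Bb, the applied dominant of V → V/V.
Bb-Db-Eb-G: root Eb is the dominant; dominant seventh chord there is V43.
Ab-C-Eb: root Ab is the tonic; major triad there is I.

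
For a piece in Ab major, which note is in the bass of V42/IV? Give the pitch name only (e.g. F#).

The applied chord V42/IV is rooted on Ab: Ab-C-Eb-Gb.
The figure 42 means third inversion — the seventh is in the bass.

Gb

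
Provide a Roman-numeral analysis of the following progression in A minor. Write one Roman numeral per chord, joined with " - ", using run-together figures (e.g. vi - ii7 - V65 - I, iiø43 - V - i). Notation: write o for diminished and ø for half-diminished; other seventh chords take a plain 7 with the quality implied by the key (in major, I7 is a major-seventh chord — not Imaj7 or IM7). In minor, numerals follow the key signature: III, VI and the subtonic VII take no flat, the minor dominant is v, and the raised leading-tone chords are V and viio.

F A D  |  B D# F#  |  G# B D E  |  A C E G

iv6 - V/V - V65 - i7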